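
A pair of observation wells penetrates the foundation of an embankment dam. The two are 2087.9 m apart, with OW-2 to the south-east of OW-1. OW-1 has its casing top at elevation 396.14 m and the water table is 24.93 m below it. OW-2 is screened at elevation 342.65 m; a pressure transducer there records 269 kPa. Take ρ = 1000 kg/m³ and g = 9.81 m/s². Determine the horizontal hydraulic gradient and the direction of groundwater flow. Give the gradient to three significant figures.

i ≈ 0.000546; groundwater flows toward the south-east

Total head at OW-1: h = 396.14 − 24.93 = 371.21 m.
Pressure head at OW-2: ψ = P/(ρg) = 269×1000 / (1000 × 9.81) = 27.42 m.
Total head at OW-2: h = z + ψ = 342.65 + 27.42 = 370.07 m.
Head difference: h(OW-1) − h(OW-2) = 371.21 − 370.07 = 1.14 m.
Hydraulic gradient: i = |Δh| / L = 1.14 / 2087.9 = 0.000546.
Flow is from higher to lower head: from OW-1 toward OW-2, i.e. toward the south-east.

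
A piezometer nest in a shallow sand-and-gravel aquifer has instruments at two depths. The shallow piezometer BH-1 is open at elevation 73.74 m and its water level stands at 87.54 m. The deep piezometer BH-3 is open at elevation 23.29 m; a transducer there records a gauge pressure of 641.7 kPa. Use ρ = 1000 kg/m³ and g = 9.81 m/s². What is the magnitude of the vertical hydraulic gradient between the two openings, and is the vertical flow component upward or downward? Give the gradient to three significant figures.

|i_v| ≈ 0.0230; vertical flow is upward

Total head at BH-1: h = 87.54 m (water level in the standpipe).
Pressure head at BH-3: ψ = P/(ρg) = 641.7×1000 / (1000 × 9.81) = 65.41 m.
Total head at BH-3: h = z + ψ = 23.29 + 65.41 = 88.70 m.
Δh = h(BH-1) − h(BH-3) = 87.54 − 88.70 = -1.16 m.
Vertical separation Δz = 73.74 − 23.29 = 50.45 m.
|i_v| = |Δh| / Δz = 1.16 / 50.45 = 0.0230.
Head is higher in the deep piezometer, so vertical flow is upward (discharge condition).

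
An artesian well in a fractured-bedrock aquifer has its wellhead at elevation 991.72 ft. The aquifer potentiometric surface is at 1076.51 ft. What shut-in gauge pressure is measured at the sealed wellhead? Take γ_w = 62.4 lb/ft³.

Head above the cap: Δh = 1076.51 − 991.72 = 84.79 ft.
P = γΔh/144 = 62.4 × 84.79 / 144 = 36.7 psi.

P ≈ 36.7 psi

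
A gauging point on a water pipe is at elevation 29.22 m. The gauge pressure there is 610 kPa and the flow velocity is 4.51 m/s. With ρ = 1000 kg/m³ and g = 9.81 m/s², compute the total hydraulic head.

h ≈ 92.44 m

Pressure head ψ = P/(ρg) = 610×1000 / (1000 × 9.81) = 62.18 m.
Velocity head = v²/(2g) = 4.51² / (2 × 9.81) = 1.037 m.
h = z + ψ + v²/(2g) = 29.22 + 62.18 + 1.037 = 92.44 m.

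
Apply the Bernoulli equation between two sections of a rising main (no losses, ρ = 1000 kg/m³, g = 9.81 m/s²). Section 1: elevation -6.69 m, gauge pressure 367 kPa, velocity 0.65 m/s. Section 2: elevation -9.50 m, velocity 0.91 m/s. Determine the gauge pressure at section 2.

P₂ ≈ 394 kPa

Pressure head at 1: ψ₁ = P₁/(ρg) = 367×1000 / (1000 × 9.81) = 37.41 m.
Velocity heads: v₁²/2g = 0.65²/19.62 = 0.022 m; v₂²/2g = 0.91²/19.62 = 0.042 m.
Total head H = z₁ + ψ₁ + v₁²/2g = -6.69 + 37.41 + 0.022 = 30.74 m.
ψ₂ = H − z₂ − v₂²/2g = 30.74 − (-9.50) − 0.042 = 40.20 m.
P₂ = ρgψ₂ = 1000 × 9.81 × 40.20 ≈ 394 kPa.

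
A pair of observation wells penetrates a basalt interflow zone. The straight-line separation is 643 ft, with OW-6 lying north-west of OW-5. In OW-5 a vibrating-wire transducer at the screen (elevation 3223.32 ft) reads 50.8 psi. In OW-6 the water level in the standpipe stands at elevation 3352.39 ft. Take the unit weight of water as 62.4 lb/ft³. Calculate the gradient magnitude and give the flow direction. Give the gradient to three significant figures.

i ≈ 0.0184; groundwater flows toward the south-east

Pressure head at OW-5: ψ = 144·P/γ = 144 × 50.8 / 62.4 = 117.23 ft.
Total head at OW-5: h = z + ψ = 3223.32 + 117.23 = 3340.55 ft.
Total head at OW-6: h = 3352.39 ft (water level in the piezometer is the total head).
Head difference: h(OW-5) − h(OW-6) = 3340.55 − 3352.39 = -11.84 ft.
Hydraulic gradient: i = |Δh| / L = 11.84 / 643 = 0.0184.
Flow is from higher to lower head: from OW-6 toward OW-5, i.e. toward the south-east.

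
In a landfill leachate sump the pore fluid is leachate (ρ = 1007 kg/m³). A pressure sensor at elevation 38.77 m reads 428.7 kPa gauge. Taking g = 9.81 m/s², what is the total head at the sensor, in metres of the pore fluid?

ψ = P/(ρg) = 428.7×1000 / (1007 × 9.81) = 43.40 m.
h = z + ψ = 38.77 + 43.40 = 82.17 m.

h ≈ 82.17 m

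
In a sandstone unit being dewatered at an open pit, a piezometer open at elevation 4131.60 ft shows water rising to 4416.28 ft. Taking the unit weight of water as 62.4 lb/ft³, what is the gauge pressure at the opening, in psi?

Pressure head ψ = h − z = 4416.28 − 4131.60 = 284.68 ft.
P = γ·ψ / 144 = 62.4 × 284.68 / 144 = 123 psi.

P ≈ 123 psi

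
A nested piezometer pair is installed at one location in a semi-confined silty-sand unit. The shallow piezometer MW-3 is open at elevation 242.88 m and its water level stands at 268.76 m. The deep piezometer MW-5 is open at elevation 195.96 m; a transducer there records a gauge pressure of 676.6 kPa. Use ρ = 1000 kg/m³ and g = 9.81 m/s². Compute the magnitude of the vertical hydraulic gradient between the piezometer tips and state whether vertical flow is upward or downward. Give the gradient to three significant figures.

Total head at MW-3: h = 268.76 m (water level in the standpipe).
Pressure head at MW-5: ψ = P/(ρg) = 676.6×1000 / (1000 × 9.81) = 68.97 m.
Total head at MW-5: h = z + ψ = 195.96 + 68.97 = 264.93 m.
Δh = h(MW-3) − h(MW-5) = 268.76 − 264.93 = 3.83 m.
Vertical separation Δz = 242.88 − 195.96 = 46.92 m.
|i_v| = |Δh| / Δz = 3.83 / 46.92 = 0.0816.
Head is higher in the shallow piezometer, so vertical flow is downward (recharge condition).

|i_v| ≈ 0.0816; vertical flow is downward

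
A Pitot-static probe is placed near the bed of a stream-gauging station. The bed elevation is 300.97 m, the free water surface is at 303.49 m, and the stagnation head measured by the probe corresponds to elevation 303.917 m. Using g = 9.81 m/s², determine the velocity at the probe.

v ≈ 2.89 m/s

Near the bed, under hydrostatic conditions, the piezometric head (z + ψ) equals the free-surface elevation, 303.49 m.
Velocity head = total − piezometric = 303.917 − 303.49 = 0.427 m.
v = √(2g·h_v) = √(2 × 9.81 × 0.427) = 2.89 m/s.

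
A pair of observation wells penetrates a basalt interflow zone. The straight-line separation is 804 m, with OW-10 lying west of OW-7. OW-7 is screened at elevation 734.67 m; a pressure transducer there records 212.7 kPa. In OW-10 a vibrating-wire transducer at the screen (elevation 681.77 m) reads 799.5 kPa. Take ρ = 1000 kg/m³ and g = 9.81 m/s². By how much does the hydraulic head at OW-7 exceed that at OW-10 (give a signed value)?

Pressure head at OW-7: ψ = P/(ρg) = 212.7×1000 / (1000 × 9.81) = 21.68 m.
Total head at OW-7: h = z + ψ = 734.67 + 21.68 = 756.35 m.
Pressure head at OW-10: ψ = P/(ρg) = 799.5×1000 / (1000 × 9.81) = 81.50 m.
Total head at OW-10: h = z + ψ = 681.77 + 81.50 = 763.27 m.
Head difference: h(OW-7) − h(OW-10) = 756.35 − 763.27 = -6.92 m.

Δh ≈ -6.92 m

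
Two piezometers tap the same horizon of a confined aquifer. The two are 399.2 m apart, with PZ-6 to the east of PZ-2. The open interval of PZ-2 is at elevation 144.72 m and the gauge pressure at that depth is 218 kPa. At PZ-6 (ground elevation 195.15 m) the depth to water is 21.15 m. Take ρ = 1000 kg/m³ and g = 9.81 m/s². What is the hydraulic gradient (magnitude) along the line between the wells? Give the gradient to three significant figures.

i ≈ 0.0177

Pressure head at PZ-2: ψ = P/(ρg) = 218×1000 / (1000 × 9.81) = 22.22 m.
Total head at PZ-2: h = z + ψ = 144.72 + 22.22 = 166.94 m.
Total head at PZ-6: h = 195.15 − 21.15 = 174.00 m.
Head difference: h(PZ-2) − h(PZ-6) = 166.94 − 174.00 = -7.06 m.
Hydraulic gradient: i = |Δh| / L = 7.06 / 399.2 = 0.0177.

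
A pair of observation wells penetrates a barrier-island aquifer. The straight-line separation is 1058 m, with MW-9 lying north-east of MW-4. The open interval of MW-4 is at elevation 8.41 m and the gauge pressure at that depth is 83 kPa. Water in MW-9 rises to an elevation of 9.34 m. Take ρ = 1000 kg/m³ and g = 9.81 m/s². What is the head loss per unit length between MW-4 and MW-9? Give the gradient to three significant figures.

Pressure head at MW-4: ψ = P/(ρg) = 83×1000 / (1000 × 9.81) = 8.46 m.
Total head at MW-4: h = z + ψ = 8.41 + 8.46 = 16.87 m.
Total head at MW-9: h = 9.34 m (water level in the piezometer is the total head).
Head difference: h(MW-4) − h(MW-9) = 16.87 − 9.34 = 7.53 m.
Hydraulic gradient: i = |Δh| / L = 7.53 / 1058 = 0.00712.

i ≈ 0.00712 m/m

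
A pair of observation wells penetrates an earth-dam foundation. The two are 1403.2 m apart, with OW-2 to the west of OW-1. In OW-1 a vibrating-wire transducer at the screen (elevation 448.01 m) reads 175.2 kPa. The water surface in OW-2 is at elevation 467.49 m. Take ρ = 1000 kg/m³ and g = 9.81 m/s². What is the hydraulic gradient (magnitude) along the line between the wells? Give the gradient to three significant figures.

Pressure head at OW-1: ψ = P/(ρg) = 175.2×1000 / (1000 × 9.81) = 17.86 m.
Total head at OW-1: h = z + ψ = 448.01 + 17.86 = 465.87 m.
Total head at OW-2: h = 467.49 m (water level in the piezometer is the total head).
Head difference: h(OW-1) − h(OW-2) = 465.87 − 467.49 = -1.62 m.
Hydraulic gradient: i = |Δh| / L = 1.62 / 1403.2 = 0.00115.

i ≈ 0.00115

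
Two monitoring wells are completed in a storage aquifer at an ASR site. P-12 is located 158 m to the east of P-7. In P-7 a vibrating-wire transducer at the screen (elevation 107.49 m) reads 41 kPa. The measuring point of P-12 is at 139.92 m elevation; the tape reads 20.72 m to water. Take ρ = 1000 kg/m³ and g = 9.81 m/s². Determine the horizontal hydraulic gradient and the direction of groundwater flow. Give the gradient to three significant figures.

Pressure head at P-7: ψ = P/(ρg) = 41×1000 / (1000 × 9.81) = 4.18 m.
Total head at P-7: h = z + ψ = 107.49 + 4.18 = 111.67 m.
Total head at P-12: h = 139.92 − 20.72 = 119.20 m.
Head difference: h(P-7) − h(P-12) = 111.67 − 119.20 = -7.53 m.
Hydraulic gradient: i = |Δh| / L = 7.53 / 158 = 0.0477.
Flow is from higher to lower head: from P-12 toward P-7, i.e. toward the west.

i ≈ 0.0477; groundwater flows toward the west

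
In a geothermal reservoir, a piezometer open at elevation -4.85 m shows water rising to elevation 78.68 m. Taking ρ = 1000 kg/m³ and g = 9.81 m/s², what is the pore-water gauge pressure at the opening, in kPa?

P ≈ 819 kPa

Pressure head ψ = h − z = 78.68 − (-4.85) = 83.53 m.
P = ρgψ = 1000 × 9.81 × 83.53 = 819429 Pa ≈ 819 kPa.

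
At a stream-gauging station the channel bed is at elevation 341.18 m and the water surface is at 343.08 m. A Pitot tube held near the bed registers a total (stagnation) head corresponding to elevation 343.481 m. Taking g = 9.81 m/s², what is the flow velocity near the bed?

Near the bed, under hydrostatic conditions, the piezometric head (z + ψ) equals the free-surface elevation, 343.08 m.
Velocity head = total − piezometric = 343.481 − 343.08 = 0.401 m.
v = √(2g·h_v) = √(2 × 9.81 × 0.401) = 2.80 m/s.

v ≈ 2.80 m/s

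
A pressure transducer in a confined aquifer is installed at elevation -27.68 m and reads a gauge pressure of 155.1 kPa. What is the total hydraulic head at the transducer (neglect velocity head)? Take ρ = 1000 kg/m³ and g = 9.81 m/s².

ψ = P/(ρg) = 155.1×1000 / (1000 × 9.81) = 15.81 m.
h = z + ψ = -27.68 + 15.81 = -11.87 m.

h ≈ -11.87 m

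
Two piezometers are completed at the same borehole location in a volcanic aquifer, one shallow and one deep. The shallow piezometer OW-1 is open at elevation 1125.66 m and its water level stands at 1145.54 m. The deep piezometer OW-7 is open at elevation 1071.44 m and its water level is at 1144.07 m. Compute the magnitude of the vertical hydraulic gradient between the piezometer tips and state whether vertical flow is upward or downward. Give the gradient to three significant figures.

Total head at OW-1: h = 1145.54 m (water level in the standpipe).
Total head at OW-7: h = 1144.07 m.
Δh = h(OW-1) − h(OW-7) = 1145.54 − 1144.07 = 1.47 m.
Vertical separation Δz = 1125.66 − 1071.44 = 54.22 m.
|i_v| = |Δh| / Δz = 1.47 / 54.22 = 0.0271.
Head is higher in the shallow piezometer, so vertical flow is downward (recharge condition).

|i_v| ≈ 0.0271; vertical flow is downward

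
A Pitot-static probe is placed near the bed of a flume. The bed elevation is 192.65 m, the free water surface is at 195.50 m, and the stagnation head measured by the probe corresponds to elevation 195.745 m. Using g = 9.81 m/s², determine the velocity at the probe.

v ≈ 2.19 m/s

Near the bed, under hydrostatic conditions, the piezometric head (z + ψ) equals the free-surface elevation, 195.50 m.
Velocity head = total − piezometric = 195.745 − 195.50 = 0.245 m.
v = √(2g·h_v) = √(2 × 9.81 × 0.245) = 2.19 m/s.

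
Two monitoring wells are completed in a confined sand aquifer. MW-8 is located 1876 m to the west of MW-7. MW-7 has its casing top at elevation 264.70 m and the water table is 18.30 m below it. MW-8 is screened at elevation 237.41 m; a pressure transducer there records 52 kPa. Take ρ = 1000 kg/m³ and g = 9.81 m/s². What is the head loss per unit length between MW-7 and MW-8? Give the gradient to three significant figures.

Total head at MW-7: h = 264.70 − 18.30 = 246.40 m.
Pressure head at MW-8: ψ = P/(ρg) = 52×1000 / (1000 × 9.81) = 5.30 m.
Total head at MW-8: h = z + ψ = 237.41 + 5.30 = 242.71 m.
Head difference: h(MW-7) − h(MW-8) = 246.40 − 242.71 = 3.69 m.
Hydraulic gradient: i = |Δh| / L = 3.69 / 1876 = 0.00197.

i ≈ 0.00197 m/m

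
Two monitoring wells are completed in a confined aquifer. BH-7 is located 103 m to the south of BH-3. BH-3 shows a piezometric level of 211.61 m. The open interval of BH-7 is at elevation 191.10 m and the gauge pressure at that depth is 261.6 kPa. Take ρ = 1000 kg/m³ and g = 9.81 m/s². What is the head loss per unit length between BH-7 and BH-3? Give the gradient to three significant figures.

i ≈ 0.0598 m/m

Total head at BH-3: h = 211.61 m (water level in the piezometer is the total head).
Pressure head at BH-7: ψ = P/(ρg) = 261.6×1000 / (1000 × 9.81) = 26.67 m.
Total head at BH-7: h = z + ψ = 191.10 + 26.67 = 217.77 m.
Head difference: h(BH-3) − h(BH-7) = 211.61 − 217.77 = -6.16 m.
Hydraulic gradient: i = |Δh| / L = 6.16 / 103 = 0.0598.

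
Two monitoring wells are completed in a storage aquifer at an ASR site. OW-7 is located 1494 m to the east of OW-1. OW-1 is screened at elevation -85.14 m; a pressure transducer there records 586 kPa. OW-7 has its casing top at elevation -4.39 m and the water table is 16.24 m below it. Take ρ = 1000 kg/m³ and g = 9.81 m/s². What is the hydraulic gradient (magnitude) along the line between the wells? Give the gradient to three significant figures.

Pressure head at OW-1: ψ = P/(ρg) = 586×1000 / (1000 × 9.81) = 59.73 m.
Total head at OW-1: h = z + ψ = -85.14 + 59.73 = -25.41 m.
Total head at OW-7: h = -4.39 − 16.24 = -20.63 m.
Head difference: h(OW-1) − h(OW-7) = -25.41 − (-20.63) = -4.78 m.
Hydraulic gradient: i = |Δh| / L = 4.78 / 1494 = 0.00320.

i ≈ 0.00320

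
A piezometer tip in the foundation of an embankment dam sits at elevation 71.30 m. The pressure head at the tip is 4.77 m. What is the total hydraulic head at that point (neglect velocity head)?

h ≈ 76.07 m

h = z + ψ = 71.30 + 4.77 = 76.07 m.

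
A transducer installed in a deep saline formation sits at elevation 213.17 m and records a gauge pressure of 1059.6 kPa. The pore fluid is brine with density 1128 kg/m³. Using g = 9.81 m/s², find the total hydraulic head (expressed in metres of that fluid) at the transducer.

h ≈ 308.93 m

ψ = P/(ρg) = 1059.6×1000 / (1128 × 9.81) = 95.76 m.
h = z + ψ = 213.17 + 95.76 = 308.93 m.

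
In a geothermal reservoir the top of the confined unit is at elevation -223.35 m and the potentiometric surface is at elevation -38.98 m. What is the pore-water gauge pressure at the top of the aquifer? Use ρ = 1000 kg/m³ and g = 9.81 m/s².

Pressure head at the aquifer top: ψ = h − z = -38.98 − (-223.35) = 184.37 m.
P = ρgψ = 1000 × 9.81 × 184.37 = 1808670 Pa ≈ 1810 kPa.

P ≈ 1810 kPa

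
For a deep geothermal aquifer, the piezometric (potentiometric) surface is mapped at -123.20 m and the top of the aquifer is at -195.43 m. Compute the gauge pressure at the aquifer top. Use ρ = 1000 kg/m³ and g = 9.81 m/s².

P ≈ 709 kPa

Pressure head at the aquifer top: ψ = h − z = -123.20 − (-195.43) = 72.23 m.
P = ρgψ = 1000 × 9.81 × 72.23 = 708576 Pa ≈ 709 kPa.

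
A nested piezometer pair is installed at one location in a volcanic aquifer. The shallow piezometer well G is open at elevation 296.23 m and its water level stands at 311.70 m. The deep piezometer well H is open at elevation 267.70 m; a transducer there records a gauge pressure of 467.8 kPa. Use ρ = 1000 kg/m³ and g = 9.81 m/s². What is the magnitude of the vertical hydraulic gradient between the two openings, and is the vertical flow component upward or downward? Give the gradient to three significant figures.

|i_v| ≈ 0.129; vertical flow is upward

Total head at well G: h = 311.70 m (water level in the standpipe).
Pressure head at well H: ψ = P/(ρg) = 467.8×1000 / (1000 × 9.81) = 47.69 m.
Total head at well H: h = z + ψ = 267.70 + 47.69 = 315.39 m.
Δh = h(well G) − h(well H) = 311.70 − 315.39 = -3.69 m.
Vertical separation Δz = 296.23 − 267.70 = 28.53 m.
|i_v| = |Δh| / Δz = 3.69 / 28.53 = 0.129.
Head is higher in the deep piezometer, so vertical flow is upward (discharge condition).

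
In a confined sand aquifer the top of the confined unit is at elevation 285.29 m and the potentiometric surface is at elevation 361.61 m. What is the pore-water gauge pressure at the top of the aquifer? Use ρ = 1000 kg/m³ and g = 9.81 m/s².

Pressure head at the aquifer top: ψ = h − z = 361.61 − 285.29 = 76.32 m.
P = ρgψ = 1000 × 9.81 × 76.32 = 748699 Pa ≈ 749 kPa.

P ≈ 749 kPa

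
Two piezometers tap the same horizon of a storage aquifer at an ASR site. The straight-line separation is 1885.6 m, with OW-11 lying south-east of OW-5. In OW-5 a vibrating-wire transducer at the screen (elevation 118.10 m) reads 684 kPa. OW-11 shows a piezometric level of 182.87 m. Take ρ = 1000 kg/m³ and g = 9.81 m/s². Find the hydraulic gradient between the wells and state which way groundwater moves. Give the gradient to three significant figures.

i ≈ 0.00263; groundwater flows toward the south-east

Pressure head at OW-5: ψ = P/(ρg) = 684×1000 / (1000 × 9.81) = 69.72 m.
Total head at OW-5: h = z + ψ = 118.10 + 69.72 = 187.82 m.
Total head at OW-11: h = 182.87 m (water level in the piezometer is the total head).
Head difference: h(OW-5) − h(OW-11) = 187.82 − 182.87 = 4.95 m.
Hydraulic gradient: i = |Δh| / L = 4.95 / 1885.6 = 0.00263.
Flow is from higher to lower head: from OW-5 toward OW-11, i.e. toward the south-east.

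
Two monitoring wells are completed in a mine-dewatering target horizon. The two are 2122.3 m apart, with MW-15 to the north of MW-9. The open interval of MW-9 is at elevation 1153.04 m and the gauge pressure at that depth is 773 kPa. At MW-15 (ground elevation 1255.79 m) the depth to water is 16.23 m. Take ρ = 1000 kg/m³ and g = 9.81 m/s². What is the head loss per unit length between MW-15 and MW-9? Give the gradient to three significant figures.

i ≈ 0.00364 m/m

Pressure head at MW-9: ψ = P/(ρg) = 773×1000 / (1000 × 9.81) = 78.80 m.
Total head at MW-9: h = z + ψ = 1153.04 + 78.80 = 1231.84 m.
Total head at MW-15: h = 1255.79 − 16.23 = 1239.56 m.
Head difference: h(MW-9) − h(MW-15) = 1231.84 − 1239.56 = -7.72 m.
Hydraulic gradient: i = |Δh| / L = 7.72 / 2122.3 = 0.00364.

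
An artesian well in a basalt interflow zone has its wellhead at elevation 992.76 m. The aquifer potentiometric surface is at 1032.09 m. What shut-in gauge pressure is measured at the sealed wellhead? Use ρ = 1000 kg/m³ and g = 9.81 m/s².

P ≈ 386 kPa

Head above the cap: Δh = 1032.09 − 992.76 = 39.33 m.
P = ρgΔh = 1000 × 9.81 × 39.33 = 385827 Pa ≈ 386 kPa.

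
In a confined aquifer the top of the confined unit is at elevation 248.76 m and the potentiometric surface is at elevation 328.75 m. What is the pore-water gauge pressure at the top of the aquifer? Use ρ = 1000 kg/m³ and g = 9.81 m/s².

P ≈ 785 kPa

Pressure head at the aquifer top: ψ = h − z = 328.75 − 248.76 = 79.99 m.
P = ρgψ = 1000 × 9.81 × 79.99 = 784702 Pa ≈ 785 kPa.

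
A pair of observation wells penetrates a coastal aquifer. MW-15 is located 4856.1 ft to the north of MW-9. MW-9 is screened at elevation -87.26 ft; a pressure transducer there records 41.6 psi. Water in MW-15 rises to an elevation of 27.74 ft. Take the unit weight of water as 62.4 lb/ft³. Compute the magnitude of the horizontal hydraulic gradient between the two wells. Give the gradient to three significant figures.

i ≈ 0.00391

Pressure head at MW-9: ψ = 144·P/γ = 144 × 41.6 / 62.4 = 96.00 ft.
Total head at MW-9: h = z + ψ = -87.26 + 96.00 = 8.74 ft.
Total head at MW-15: h = 27.74 ft (water level in the piezometer is the total head).
Head difference: h(MW-9) − h(MW-15) = 8.74 − 27.74 = -19.00 ft.
Hydraulic gradient: i = |Δh| / L = 19.00 / 4856.1 = 0.00391.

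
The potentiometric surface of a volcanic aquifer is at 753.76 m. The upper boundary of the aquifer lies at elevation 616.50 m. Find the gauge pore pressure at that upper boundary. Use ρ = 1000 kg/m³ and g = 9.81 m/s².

Pressure head at the aquifer top: ψ = h − z = 753.76 − 616.50 = 137.26 m.
P = ρgψ = 1000 × 9.81 × 137.26 = 1346521 Pa ≈ 1350 kPa.

P ≈ 1350 kPa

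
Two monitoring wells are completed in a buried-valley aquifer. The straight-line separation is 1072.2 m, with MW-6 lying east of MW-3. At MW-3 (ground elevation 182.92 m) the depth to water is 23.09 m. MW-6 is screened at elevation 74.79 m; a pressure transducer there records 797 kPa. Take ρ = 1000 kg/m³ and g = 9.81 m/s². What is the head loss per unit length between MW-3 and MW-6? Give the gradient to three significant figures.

Total head at MW-3: h = 182.92 − 23.09 = 159.83 m.
Pressure head at MW-6: ψ = P/(ρg) = 797×1000 / (1000 × 9.81) = 81.24 m.
Total head at MW-6: h = z + ψ = 74.79 + 81.24 = 156.03 m.
Head difference: h(MW-3) − h(MW-6) = 159.83 − 156.03 = 3.80 m.
Hydraulic gradient: i = |Δh| / L = 3.80 / 1072.2 = 0.00354.

i ≈ 0.00354 m/m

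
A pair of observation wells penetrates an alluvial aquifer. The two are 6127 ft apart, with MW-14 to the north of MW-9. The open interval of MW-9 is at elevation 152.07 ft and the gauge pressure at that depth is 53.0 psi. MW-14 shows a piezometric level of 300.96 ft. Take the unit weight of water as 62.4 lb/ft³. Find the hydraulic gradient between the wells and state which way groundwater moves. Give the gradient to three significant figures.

Pressure head at MW-9: ψ = 144·P/γ = 144 × 53.0 / 62.4 = 122.31 ft.
Total head at MW-9: h = z + ψ = 152.07 + 122.31 = 274.38 ft.
Total head at MW-14: h = 300.96 ft (water level in the piezometer is the total head).
Head difference: h(MW-9) − h(MW-14) = 274.38 − 300.96 = -26.58 ft.
Hydraulic gradient: i = |Δh| / L = 26.58 / 6127 = 0.00434.
Flow is from higher to lower head: from MW-14 toward MW-9, i.e. toward the south.

i ≈ 0.00434; groundwater flows toward the south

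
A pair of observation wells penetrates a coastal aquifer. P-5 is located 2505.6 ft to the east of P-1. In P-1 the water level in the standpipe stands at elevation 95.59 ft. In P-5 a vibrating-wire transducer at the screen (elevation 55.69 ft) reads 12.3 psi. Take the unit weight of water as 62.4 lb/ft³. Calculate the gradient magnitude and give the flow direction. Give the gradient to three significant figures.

i ≈ 0.00460; groundwater flows toward the east

Total head at P-1: h = 95.59 ft (water level in the piezometer is the total head).
Pressure head at P-5: ψ = 144·P/γ = 144 × 12.3 / 62.4 = 28.38 ft.
Total head at P-5: h = z + ψ = 55.69 + 28.38 = 84.07 ft.
Head difference: h(P-1) − h(P-5) = 95.59 − 84.07 = 11.52 ft.
Hydraulic gradient: i = |Δh| / L = 11.52 / 2505.6 = 0.00460.
Flow is from higher to lower head: from P-1 toward P-5, i.e. toward the east.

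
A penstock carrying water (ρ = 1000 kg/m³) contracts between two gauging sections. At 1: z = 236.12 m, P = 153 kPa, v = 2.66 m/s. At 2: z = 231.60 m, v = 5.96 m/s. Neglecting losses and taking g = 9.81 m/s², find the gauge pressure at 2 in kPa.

P₂ ≈ 183 kPa

Pressure head at 1: ψ₁ = P₁/(ρg) = 153×1000 / (1000 × 9.81) = 15.60 m.
Velocity heads: v₁²/2g = 2.66²/19.62 = 0.361 m; v₂²/2g = 5.96²/19.62 = 1.810 m.
Total head H = z₁ + ψ₁ + v₁²/2g = 236.12 + 15.60 + 0.361 = 252.08 m.
ψ₂ = H − z₂ − v₂²/2g = 252.08 − 231.60 − 1.810 = 18.67 m.
P₂ = ρgψ₂ = 1000 × 9.81 × 18.67 ≈ 183 kPa.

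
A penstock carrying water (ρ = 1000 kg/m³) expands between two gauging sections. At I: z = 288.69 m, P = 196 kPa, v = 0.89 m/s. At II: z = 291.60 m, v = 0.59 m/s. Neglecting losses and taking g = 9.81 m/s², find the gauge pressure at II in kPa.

P₂ ≈ 168 kPa

Pressure head at I: ψ₁ = P₁/(ρg) = 196×1000 / (1000 × 9.81) = 19.98 m.
Velocity heads: v₁²/2g = 0.89²/19.62 = 0.040 m; v₂²/2g = 0.59²/19.62 = 0.018 m.
Total head H = z₁ + ψ₁ + v₁²/2g = 288.69 + 19.98 + 0.040 = 308.71 m.
ψ₂ = H − z₂ − v₂²/2g = 308.71 − 291.60 − 0.018 = 17.09 m.
P₂ = ρgψ₂ = 1000 × 9.81 × 17.09 ≈ 168 kPa.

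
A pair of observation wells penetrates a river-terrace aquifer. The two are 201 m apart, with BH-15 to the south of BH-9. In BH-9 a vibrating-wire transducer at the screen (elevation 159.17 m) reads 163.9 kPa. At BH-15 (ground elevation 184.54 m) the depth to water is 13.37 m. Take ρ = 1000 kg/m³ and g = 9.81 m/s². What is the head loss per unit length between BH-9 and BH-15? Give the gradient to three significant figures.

Pressure head at BH-9: ψ = P/(ρg) = 163.9×1000 / (1000 × 9.81) = 16.71 m.
Total head at BH-9: h = z + ψ = 159.17 + 16.71 = 175.88 m.
Total head at BH-15: h = 184.54 − 13.37 = 171.17 m.
Head difference: h(BH-9) − h(BH-15) = 175.88 − 171.17 = 4.71 m.
Hydraulic gradient: i = |Δh| / L = 4.71 / 201 = 0.0234.

i ≈ 0.0234 m/m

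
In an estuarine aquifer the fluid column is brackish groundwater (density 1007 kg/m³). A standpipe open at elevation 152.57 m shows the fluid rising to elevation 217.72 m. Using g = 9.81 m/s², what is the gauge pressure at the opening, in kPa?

Pressure head ψ = h − z = 217.72 − 152.57 = 65.15 m.
P = ρgψ = 1007 × 9.81 × 65.15 = 643595 Pa ≈ 644 kPa.

P ≈ 644 kPa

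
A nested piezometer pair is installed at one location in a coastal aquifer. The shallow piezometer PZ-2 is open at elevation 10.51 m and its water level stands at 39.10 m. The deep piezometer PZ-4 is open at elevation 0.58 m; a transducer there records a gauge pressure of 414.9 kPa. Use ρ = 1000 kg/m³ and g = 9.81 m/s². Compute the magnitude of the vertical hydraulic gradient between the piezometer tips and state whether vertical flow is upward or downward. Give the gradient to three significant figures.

Total head at PZ-2: h = 39.10 m (water level in the standpipe).
Pressure head at PZ-4: ψ = P/(ρg) = 414.9×1000 / (1000 × 9.81) = 42.29 m.
Total head at PZ-4: h = z + ψ = 0.58 + 42.29 = 42.87 m.
Δh = h(PZ-2) − h(PZ-4) = 39.10 − 42.87 = -3.77 m.
Vertical separation Δz = 10.51 − 0.58 = 9.93 m.
|i_v| = |Δh| / Δz = 3.77 / 9.93 = 0.380.
Head is higher in the deep piezometer, so vertical flow is upward (discharge condition).

|i_v| ≈ 0.380; vertical flow is upward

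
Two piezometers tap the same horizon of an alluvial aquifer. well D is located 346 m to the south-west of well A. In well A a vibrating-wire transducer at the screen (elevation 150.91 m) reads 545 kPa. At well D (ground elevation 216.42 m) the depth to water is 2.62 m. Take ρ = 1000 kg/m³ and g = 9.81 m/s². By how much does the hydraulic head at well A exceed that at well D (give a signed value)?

Pressure head at well A: ψ = P/(ρg) = 545×1000 / (1000 × 9.81) = 55.56 m.
Total head at well A: h = z + ψ = 150.91 + 55.56 = 206.47 m.
Total head at well D: h = 216.42 − 2.62 = 213.80 m.
Head difference: h(well A) − h(well D) = 206.47 − 213.80 = -7.33 m.

Δh ≈ -7.33 m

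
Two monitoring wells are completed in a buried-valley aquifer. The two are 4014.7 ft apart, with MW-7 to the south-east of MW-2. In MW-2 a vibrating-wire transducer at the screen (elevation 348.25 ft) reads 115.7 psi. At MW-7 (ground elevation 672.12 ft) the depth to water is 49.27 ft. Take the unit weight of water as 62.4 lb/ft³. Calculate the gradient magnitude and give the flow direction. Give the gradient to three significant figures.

i ≈ 0.00189; groundwater flows toward the north-west

Pressure head at MW-2: ψ = 144·P/γ = 144 × 115.7 / 62.4 = 267.00 ft.
Total head at MW-2: h = z + ψ = 348.25 + 267.00 = 615.25 ft.
Total head at MW-7: h = 672.12 − 49.27 = 622.85 ft.
Head difference: h(MW-2) − h(MW-7) = 615.25 − 622.85 = -7.60 ft.
Hydraulic gradient: i = |Δh| / L = 7.60 / 4014.7 = 0.00189.
Flow is from higher to lower head: from MW-7 toward MW-2, i.e. toward the north-west.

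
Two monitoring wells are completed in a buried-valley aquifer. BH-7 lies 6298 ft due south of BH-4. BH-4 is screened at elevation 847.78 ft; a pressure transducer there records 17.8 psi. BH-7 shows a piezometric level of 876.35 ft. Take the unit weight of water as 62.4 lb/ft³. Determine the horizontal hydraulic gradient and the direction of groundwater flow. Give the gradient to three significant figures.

i ≈ 0.00199; groundwater flows toward the south

Pressure head at BH-4: ψ = 144·P/γ = 144 × 17.8 / 62.4 = 41.08 ft.
Total head at BH-4: h = z + ψ = 847.78 + 41.08 = 888.86 ft.
Total head at BH-7: h = 876.35 ft (water level in the piezometer is the total head).
Head difference: h(BH-4) − h(BH-7) = 888.86 − 876.35 = 12.51 ft.
Hydraulic gradient: i = |Δh| / L = 12.51 / 6298 = 0.00199.
Flow is from higher to lower head: from BH-4 toward BH-7, i.e. toward the south.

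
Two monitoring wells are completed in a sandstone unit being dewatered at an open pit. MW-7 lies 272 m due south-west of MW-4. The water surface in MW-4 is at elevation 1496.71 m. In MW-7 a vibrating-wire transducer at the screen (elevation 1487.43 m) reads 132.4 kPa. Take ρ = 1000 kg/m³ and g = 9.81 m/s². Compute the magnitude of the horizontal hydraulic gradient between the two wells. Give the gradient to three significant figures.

i ≈ 0.0155

Total head at MW-4: h = 1496.71 m (water level in the piezometer is the total head).
Pressure head at MW-7: ψ = P/(ρg) = 132.4×1000 / (1000 × 9.81) = 13.50 m.
Total head at MW-7: h = z + ψ = 1487.43 + 13.50 = 1500.93 m.
Head difference: h(MW-4) − h(MW-7) = 1496.71 − 1500.93 = -4.22 m.
Hydraulic gradient: i = |Δh| / L = 4.22 / 272 = 0.0155.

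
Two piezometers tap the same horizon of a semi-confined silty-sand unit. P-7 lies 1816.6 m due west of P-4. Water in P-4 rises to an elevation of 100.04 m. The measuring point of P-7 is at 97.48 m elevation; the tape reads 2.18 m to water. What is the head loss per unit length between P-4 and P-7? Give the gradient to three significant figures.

Total head at P-4: h = 100.04 m (water level in the piezometer is the total head).
Total head at P-7: h = 97.48 − 2.18 = 95.30 m.
Head difference: h(P-4) − h(P-7) = 100.04 − 95.30 = 4.74 m.
Hydraulic gradient: i = |Δh| / L = 4.74 / 1816.6 = 0.00261.

i ≈ 0.00261 m/m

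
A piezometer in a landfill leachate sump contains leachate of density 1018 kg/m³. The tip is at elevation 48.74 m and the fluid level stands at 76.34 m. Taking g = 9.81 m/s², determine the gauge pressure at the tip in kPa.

P ≈ 276 kPa

Pressure head ψ = h − z = 76.34 − 48.74 = 27.60 m.
P = ρgψ = 1018 × 9.81 × 27.60 = 275630 Pa ≈ 276 kPa.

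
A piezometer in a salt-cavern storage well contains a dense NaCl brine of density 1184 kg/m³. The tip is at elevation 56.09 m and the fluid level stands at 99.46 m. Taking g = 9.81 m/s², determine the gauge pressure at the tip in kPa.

P ≈ 504 kPa

Pressure head ψ = h − z = 99.46 − 56.09 = 43.37 m.
P = ρgψ = 1184 × 9.81 × 43.37 = 503744 Pa ≈ 504 kPa.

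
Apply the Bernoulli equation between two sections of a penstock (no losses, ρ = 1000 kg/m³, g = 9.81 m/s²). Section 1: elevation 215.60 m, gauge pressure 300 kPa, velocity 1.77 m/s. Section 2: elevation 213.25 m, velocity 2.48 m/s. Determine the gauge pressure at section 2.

P₂ ≈ 322 kPa

Pressure head at 1: ψ₁ = P₁/(ρg) = 300×1000 / (1000 × 9.81) = 30.58 m.
Velocity heads: v₁²/2g = 1.77²/19.62 = 0.160 m; v₂²/2g = 2.48²/19.62 = 0.313 m.
Total head H = z₁ + ψ₁ + v₁²/2g = 215.60 + 30.58 + 0.160 = 246.34 m.
ψ₂ = H − z₂ − v₂²/2g = 246.34 − 213.25 − 0.313 = 32.78 m.
P₂ = ρgψ₂ = 1000 × 9.81 × 32.78 ≈ 322 kPa.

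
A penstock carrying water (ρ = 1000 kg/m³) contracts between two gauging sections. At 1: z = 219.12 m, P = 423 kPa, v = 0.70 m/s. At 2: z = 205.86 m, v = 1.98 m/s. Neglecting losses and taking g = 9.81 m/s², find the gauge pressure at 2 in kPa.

Pressure head at 1: ψ₁ = P₁/(ρg) = 423×1000 / (1000 × 9.81) = 43.12 m.
Velocity heads: v₁²/2g = 0.70²/19.62 = 0.025 m; v₂²/2g = 1.98²/19.62 = 0.200 m.
Total head H = z₁ + ψ₁ + v₁²/2g = 219.12 + 43.12 + 0.025 = 262.26 m.
ψ₂ = H − z₂ − v₂²/2g = 262.26 − 205.86 − 0.200 = 56.20 m.
P₂ = ρgψ₂ = 1000 × 9.81 × 56.20 ≈ 551 kPa.

P₂ ≈ 551 kPa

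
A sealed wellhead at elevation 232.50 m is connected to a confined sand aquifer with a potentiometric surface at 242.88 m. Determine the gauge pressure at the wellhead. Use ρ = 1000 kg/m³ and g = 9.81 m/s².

Head above the cap: Δh = 242.88 − 232.50 = 10.38 m.
P = ρgΔh = 1000 × 9.81 × 10.38 = 101828 Pa ≈ 102 kPa.

P ≈ 102 kPa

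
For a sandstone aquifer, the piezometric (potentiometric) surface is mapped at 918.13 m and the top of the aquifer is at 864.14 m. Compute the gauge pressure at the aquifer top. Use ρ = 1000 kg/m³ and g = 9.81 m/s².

Pressure head at the aquifer top: ψ = h − z = 918.13 − 864.14 = 53.99 m.
P = ρgψ = 1000 × 9.81 × 53.99 = 529642 Pa ≈ 530 kPa.

P ≈ 530 kPa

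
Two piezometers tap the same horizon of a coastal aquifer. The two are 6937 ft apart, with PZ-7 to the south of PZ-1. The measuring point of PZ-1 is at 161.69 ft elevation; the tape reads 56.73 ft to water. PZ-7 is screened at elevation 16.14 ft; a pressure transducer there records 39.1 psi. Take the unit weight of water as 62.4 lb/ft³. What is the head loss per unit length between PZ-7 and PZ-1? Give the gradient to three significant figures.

i ≈ 0.000203 ft/ft

Total head at PZ-1: h = 161.69 − 56.73 = 104.96 ft.
Pressure head at PZ-7: ψ = 144·P/γ = 144 × 39.1 / 62.4 = 90.23 ft.
Total head at PZ-7: h = z + ψ = 16.14 + 90.23 = 106.37 ft.
Head difference: h(PZ-1) − h(PZ-7) = 104.96 − 106.37 = -1.41 ft.
Hydraulic gradient: i = |Δh| / L = 1.41 / 6937 = 0.000203.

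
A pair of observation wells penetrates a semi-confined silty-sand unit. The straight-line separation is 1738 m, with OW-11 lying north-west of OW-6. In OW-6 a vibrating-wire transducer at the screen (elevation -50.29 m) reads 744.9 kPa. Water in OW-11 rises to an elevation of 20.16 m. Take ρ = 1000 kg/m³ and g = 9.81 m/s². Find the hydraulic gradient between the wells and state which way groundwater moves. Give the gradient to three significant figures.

i ≈ 0.00315; groundwater flows toward the north-west

Pressure head at OW-6: ψ = P/(ρg) = 744.9×1000 / (1000 × 9.81) = 75.93 m.
Total head at OW-6: h = z + ψ = -50.29 + 75.93 = 25.64 m.
Total head at OW-11: h = 20.16 m (water level in the piezometer is the total head).
Head difference: h(OW-6) − h(OW-11) = 25.64 − 20.16 = 5.48 m.
Hydraulic gradient: i = |Δh| / L = 5.48 / 1738 = 0.00315.
Flow is from higher to lower head: from OW-6 toward OW-11, i.e. toward the north-west.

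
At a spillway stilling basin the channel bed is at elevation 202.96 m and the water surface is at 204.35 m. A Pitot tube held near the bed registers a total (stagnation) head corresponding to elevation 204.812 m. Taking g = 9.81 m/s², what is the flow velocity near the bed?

v ≈ 3.01 m/s

Near the bed, under hydrostatic conditions, the piezometric head (z + ψ) equals the free-surface elevation, 204.35 m.
Velocity head = total − piezometric = 204.812 − 204.35 = 0.462 m.
v = √(2g·h_v) = √(2 × 9.81 × 0.462) = 3.01 m/s.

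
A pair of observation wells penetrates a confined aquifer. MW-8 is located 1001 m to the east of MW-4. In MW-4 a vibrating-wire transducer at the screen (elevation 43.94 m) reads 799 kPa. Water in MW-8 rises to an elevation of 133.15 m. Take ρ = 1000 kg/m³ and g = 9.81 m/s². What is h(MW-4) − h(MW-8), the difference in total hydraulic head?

Δh ≈ -7.76 m

Pressure head at MW-4: ψ = P/(ρg) = 799×1000 / (1000 × 9.81) = 81.45 m.
Total head at MW-4: h = z + ψ = 43.94 + 81.45 = 125.39 m.
Total head at MW-8: h = 133.15 m (water level in the piezometer is the total head).
Head difference: h(MW-4) − h(MW-8) = 125.39 − 133.15 = -7.76 m.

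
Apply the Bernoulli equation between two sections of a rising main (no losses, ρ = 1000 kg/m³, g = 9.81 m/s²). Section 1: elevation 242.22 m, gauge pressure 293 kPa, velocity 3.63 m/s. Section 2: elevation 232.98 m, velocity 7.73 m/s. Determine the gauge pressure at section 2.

P₂ ≈ 360 kPa

Pressure head at 1: ψ₁ = P₁/(ρg) = 293×1000 / (1000 × 9.81) = 29.87 m.
Velocity heads: v₁²/2g = 3.63²/19.62 = 0.672 m; v₂²/2g = 7.73²/19.62 = 3.046 m.
Total head H = z₁ + ψ₁ + v₁²/2g = 242.22 + 29.87 + 0.672 = 272.76 m.
ψ₂ = H − z₂ − v₂²/2g = 272.76 − 232.98 − 3.046 = 36.73 m.
P₂ = ρgψ₂ = 1000 × 9.81 × 36.73 ≈ 360 kPa.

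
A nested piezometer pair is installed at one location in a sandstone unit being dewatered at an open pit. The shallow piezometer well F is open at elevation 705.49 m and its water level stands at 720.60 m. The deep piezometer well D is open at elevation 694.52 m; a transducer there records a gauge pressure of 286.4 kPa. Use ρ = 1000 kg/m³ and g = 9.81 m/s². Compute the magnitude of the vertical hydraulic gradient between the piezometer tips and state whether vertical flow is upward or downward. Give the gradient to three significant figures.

Total head at well F: h = 720.60 m (water level in the standpipe).
Pressure head at well D: ψ = P/(ρg) = 286.4×1000 / (1000 × 9.81) = 29.19 m.
Total head at well D: h = z + ψ = 694.52 + 29.19 = 723.71 m.
Δh = h(well F) − h(well D) = 720.60 − 723.71 = -3.11 m.
Vertical separation Δz = 705.49 − 694.52 = 10.97 m.
|i_v| = |Δh| / Δz = 3.11 / 10.97 = 0.284.
Head is higher in the deep piezometer, so vertical flow is upward (discharge condition).

|i_v| ≈ 0.284; vertical flow is upward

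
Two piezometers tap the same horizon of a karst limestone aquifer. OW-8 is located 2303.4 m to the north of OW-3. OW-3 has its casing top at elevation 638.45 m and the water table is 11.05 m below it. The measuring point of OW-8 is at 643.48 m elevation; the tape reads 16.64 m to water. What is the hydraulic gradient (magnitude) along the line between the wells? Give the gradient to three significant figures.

Total head at OW-3: h = 638.45 − 11.05 = 627.40 m.
Total head at OW-8: h = 643.48 − 16.64 = 626.84 m.
Head difference: h(OW-3) − h(OW-8) = 627.40 − 626.84 = 0.56 m.
Hydraulic gradient: i = |Δh| / L = 0.56 / 2303.4 = 0.000243.

i ≈ 0.000243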